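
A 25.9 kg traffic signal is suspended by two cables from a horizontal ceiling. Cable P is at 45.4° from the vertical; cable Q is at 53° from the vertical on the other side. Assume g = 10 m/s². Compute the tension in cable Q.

T_Q ≈ 186 N

Angles from the horizontal: cable P is 90° − 45.4° = 44.6°, cable Q is 90° − 53° = 37°.
Weight W = 25.9 × 10 = 259 N acts straight down.
Horizontal: T_P cos 44.6° = T_Q cos 37°  →  T_P = 1.122 T_Q.
Vertical: T_P sin 44.6° + T_Q sin 37° = 259.
Substituting the horizontal relation into the vertical equation gives 1.389 T_Q = 259, so T_Q = 186.4 N.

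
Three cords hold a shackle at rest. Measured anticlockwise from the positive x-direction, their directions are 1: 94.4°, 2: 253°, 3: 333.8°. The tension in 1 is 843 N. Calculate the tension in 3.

Resolve: ΣF_x = 843 cos 94.4° + T_2 cos 253° + T_3 cos 333.8° = 0.
        ΣF_y = 843 sin 94.4° + T_2 sin 253° + T_3 sin 333.8° = 0.
The known terms sum to (-64.67, 840.5) N, so -0.2924 T_2 + 0.8973 T_3 = 64.67 and -0.9563 T_2 − 0.4415 T_3 = -840.5.
Solving simultaneously: T_2 = 735.1 N, T_3 = 311.6 N.

T_3 ≈ 312 N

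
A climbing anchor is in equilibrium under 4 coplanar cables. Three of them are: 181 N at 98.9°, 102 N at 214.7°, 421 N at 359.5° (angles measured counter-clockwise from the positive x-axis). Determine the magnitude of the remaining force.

F ≈ 331 N

Sum the known components: ΣF_x = 309.1 N, ΣF_y = 117.1 N.
For equilibrium the remaining force must supply (−ΣF_x, −ΣF_y) = (-309.1, -117.1) N.
Magnitude = √((-309.1)² + (-117.1)²) = 330.6 N; direction = atan2(-117.1, -309.1) = 200.7°.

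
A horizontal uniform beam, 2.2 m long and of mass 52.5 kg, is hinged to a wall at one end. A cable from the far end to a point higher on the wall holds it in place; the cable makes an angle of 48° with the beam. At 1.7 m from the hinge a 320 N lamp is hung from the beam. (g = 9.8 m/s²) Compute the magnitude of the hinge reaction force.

Take torques about the hinge: T sin 48° · 2.2 = 52.5×9.8×1.1 + 320×1.7 = 1110 N·m.
So T = 1110 / (0.7431 × 2.2) = 678.9 N.
ΣF_x = 0: H_x = T cos 48° = 454.27 N.
ΣF_y = 0: H_y = (52.5×9.8 + 320) − T sin 48° = 834.5 − 504.52 = 329.98 N.
|H| = √(H_x² + H_y²) = √((454.27)² + (329.98)²) = 561.47 N.

|H| ≈ 561 N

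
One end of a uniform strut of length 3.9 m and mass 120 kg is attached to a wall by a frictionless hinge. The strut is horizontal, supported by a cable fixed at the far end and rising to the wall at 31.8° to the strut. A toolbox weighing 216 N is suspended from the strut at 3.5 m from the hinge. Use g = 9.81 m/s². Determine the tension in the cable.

T ≈ 1480 N

Take torques about the hinge: T sin 31.8° · 3.9 = 120×9.81×1.95 + 216×3.5 = 3051.5 N·m.
So T = 3051.5 / (0.5270 × 3.9) = 1484.8 N.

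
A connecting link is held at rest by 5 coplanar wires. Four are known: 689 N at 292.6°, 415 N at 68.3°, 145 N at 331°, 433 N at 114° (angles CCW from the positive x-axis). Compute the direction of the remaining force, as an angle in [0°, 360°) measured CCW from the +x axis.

θ ≈ 191°

Sum the known components: ΣF_x = 368.9 N, ΣF_y = 74.77 N.
For equilibrium the remaining force must supply (−ΣF_x, −ΣF_y) = (-368.9, -74.77) N.
Magnitude = √((-368.9)² + (-74.77)²) = 376.4 N; direction = atan2(-74.77, -368.9) = 191.5°.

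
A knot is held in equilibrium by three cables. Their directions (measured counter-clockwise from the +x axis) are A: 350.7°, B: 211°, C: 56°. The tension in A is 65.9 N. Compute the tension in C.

Resolve: ΣF_x = 65.9 cos 350.7° + T_B cos 211° + T_C cos 56° = 0.
        ΣF_y = 65.9 sin 350.7° + T_B sin 211° + T_C sin 56° = 0.
The known terms sum to (65.03, -10.65) N, so -0.8572 T_B + 0.5592 T_C = -65.03 and -0.5150 T_B + 0.8290 T_C = 10.65.
Solving simultaneously: T_B = 141.7 N, T_C = 100.9 N.

T_C ≈ 101 N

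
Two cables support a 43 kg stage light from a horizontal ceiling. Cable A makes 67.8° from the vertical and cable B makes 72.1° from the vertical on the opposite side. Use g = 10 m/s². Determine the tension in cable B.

T_B ≈ 618 N

Angles from the horizontal: cable A is 90° − 67.8° = 22.2°, cable B is 90° − 72.1° = 17.9°.
Weight W = 43 × 10 = 430 N acts straight down.
Horizontal: T_A cos 22.2° = T_B cos 17.9°  →  T_A = 1.028 T_B.
Vertical: T_A sin 22.2° + T_B sin 17.9° = 430.
Substituting the horizontal relation into the vertical equation gives 0.6957 T_B = 430, so T_B = 618.1 N.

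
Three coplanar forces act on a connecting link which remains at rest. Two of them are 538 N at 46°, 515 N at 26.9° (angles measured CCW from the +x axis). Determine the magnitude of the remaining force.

F ≈ 1040 N

Sum the known components: ΣF_x = 833 N, ΣF_y = 620 N.
For equilibrium the remaining force must supply (−ΣF_x, −ΣF_y) = (-833, -620) N.
Magnitude = √((-833)² + (-620)²) = 1038 N; direction = atan2(-620, -833) = 216.7°.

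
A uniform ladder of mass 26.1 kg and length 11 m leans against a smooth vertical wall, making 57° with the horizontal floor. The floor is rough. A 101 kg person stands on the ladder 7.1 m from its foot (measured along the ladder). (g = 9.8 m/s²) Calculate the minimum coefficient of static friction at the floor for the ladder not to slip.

ΣF_y = 0: N_floor = 26.1×9.8 + 101×9.8 = 1245.6 N.
Torques about the foot: N_wall · 11 sin 57° = 26.1×9.8×5.5 cos 57° + 101×9.8×7.1 cos 57° → N_wall = 497.94 N.
ΣF_x = 0: f_floor = N_wall = 497.94 N.
μ_min = f_floor / N_floor = 497.94 / 1245.6 = 0.3998.

μ_min ≈ 0.400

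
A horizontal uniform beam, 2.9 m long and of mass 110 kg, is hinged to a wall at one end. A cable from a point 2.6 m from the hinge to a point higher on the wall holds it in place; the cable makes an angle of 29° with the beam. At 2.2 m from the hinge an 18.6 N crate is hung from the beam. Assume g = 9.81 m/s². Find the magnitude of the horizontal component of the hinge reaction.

H_x ≈ 1110 N

Take torques about the hinge: T sin 29° · 2.6 = 110×9.81×1.45 + 18.6×2.2 = 1605.6 N·m.
So T = 1605.6 / (0.4848 × 2.6) = 1273.8 N.
ΣF_x = 0: H_x = T cos 29° = 1114.1 N.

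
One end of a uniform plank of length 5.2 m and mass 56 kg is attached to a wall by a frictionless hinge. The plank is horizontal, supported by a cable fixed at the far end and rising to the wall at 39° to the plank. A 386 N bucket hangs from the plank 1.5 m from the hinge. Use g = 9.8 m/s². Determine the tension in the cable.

Take torques about the hinge: T sin 39° · 5.2 = 56×9.8×2.6 + 386×1.5 = 2005.9 N·m.
So T = 2005.9 / (0.6293 × 5.2) = 612.96 N.

T ≈ 613 N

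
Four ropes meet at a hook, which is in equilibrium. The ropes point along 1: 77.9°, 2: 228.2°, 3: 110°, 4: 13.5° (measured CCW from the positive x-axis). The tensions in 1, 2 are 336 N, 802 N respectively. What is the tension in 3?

T_3 ≈ 155 N

Resolve: ΣF_x = 336 cos 77.9° + 802 cos 228.2° + T_3 cos 110° + T_4 cos 13.5° = 0.
        ΣF_y = 336 sin 77.9° + 802 sin 228.2° + T_3 sin 110° + T_4 sin 13.5° = 0.
The known terms sum to (-464.1, -269.3) N, so -0.3420 T_3 + 0.9724 T_4 = 464.1 and 0.9397 T_3 + 0.2334 T_4 = 269.3.
Solving simultaneously: T_3 = 154.5 N, T_4 = 531.7 N.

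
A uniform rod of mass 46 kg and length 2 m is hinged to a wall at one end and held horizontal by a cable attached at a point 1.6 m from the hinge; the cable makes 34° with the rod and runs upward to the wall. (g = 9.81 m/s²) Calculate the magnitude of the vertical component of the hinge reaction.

Take torques about the hinge: T sin 34° · 1.6 = 46×9.81×1 = 451.26 N·m.
So T = 451.26 / (0.5592 × 1.6) = 504.37 N.
ΣF_y = 0: H_y = (46×9.81) − T sin 34° = 451.26 − 282.04 = 169.22 N.

|H_y| ≈ 169 N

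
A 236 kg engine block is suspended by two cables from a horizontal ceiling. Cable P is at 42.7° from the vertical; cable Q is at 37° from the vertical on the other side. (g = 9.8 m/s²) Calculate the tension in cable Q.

T_Q ≈ 1590 N

Angles from the horizontal: cable P is 90° − 42.7° = 47.3°, cable Q is 90° − 37° = 53°.
Weight W = 236 × 9.8 = 2313 N acts straight down.
Horizontal: T_P cos 47.3° = T_Q cos 53°  →  T_P = 0.8874 T_Q.
Vertical: T_P sin 47.3° + T_Q sin 53° = 2313.
Substituting the horizontal relation into the vertical equation gives 1.451 T_Q = 2313, so T_Q = 1594 N.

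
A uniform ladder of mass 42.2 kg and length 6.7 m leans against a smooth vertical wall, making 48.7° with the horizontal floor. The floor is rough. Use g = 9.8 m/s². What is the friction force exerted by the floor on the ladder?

f ≈ 182 N

Torques about the foot: N_wall · 6.7 sin 48.7° = 42.2×9.8×3.35 cos 48.7° → N_wall = 181.66 N.
ΣF_x = 0: f_floor = N_wall = 181.66 N.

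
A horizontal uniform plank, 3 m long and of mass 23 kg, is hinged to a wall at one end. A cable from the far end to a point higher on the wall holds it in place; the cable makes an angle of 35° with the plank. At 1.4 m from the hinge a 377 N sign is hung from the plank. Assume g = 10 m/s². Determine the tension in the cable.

T ≈ 507 N

Take torques about the hinge: T sin 35° · 3 = 23×10×1.5 + 377×1.4 = 872.8 N·m.
So T = 872.8 / (0.5736 × 3) = 507.23 N.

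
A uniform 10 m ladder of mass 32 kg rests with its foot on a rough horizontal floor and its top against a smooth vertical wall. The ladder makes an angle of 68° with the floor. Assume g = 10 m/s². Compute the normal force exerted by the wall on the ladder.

N_wall ≈ 64.6 N

Torques about the foot: N_wall · 10 sin 68° = 32×10×5 cos 68° → N_wall = 64.644 N.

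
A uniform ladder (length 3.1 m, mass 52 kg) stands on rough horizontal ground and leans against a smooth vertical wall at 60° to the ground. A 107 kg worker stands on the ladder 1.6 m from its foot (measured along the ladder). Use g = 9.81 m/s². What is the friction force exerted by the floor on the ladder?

Torques about the foot: N_wall · 3.1 sin 60° = 52×9.81×1.55 cos 60° + 107×9.81×1.6 cos 60° → N_wall = 460.05 N.
ΣF_x = 0: f_floor = N_wall = 460.05 N.

f ≈ 460 N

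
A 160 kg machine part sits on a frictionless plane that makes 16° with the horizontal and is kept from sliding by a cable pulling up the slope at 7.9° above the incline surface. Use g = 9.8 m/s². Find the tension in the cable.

Take axes along and perpendicular to the incline. Weight components: W sin 16° = 432.2 N down-slope, W cos 16° = 1507 N into the surface.
Along incline: T cos 7.9° = W sin 16° → T = 436.3 N.
Perpendicular: N = W cos 16° − T sin 7.9° = 1447 N.

T ≈ 436 N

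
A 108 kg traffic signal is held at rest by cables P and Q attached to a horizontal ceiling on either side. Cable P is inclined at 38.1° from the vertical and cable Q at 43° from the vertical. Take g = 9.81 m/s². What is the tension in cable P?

Angles from the horizontal: cable P is 90° − 38.1° = 51.9°, cable Q is 90° − 43° = 47°.
Weight W = 108 × 9.81 = 1059 N acts straight down.
Horizontal: T_P cos 51.9° = T_Q cos 47°  →  T_Q = 0.9047 T_P.
Vertical: T_P sin 51.9° + T_Q sin 47° = 1059.
Substituting the horizontal relation into the vertical equation gives 1.449 T_P = 1059, so T_P = 731.4 N.

T_P ≈ 731 N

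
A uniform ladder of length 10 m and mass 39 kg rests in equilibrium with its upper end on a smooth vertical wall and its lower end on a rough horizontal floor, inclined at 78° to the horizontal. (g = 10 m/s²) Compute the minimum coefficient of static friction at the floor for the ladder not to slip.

ΣF_y = 0: N_floor = 39×10 = 390 N.
Torques about the foot: N_wall · 10 sin 78° = 39×10×5 cos 78° → N_wall = 41.449 N.
ΣF_x = 0: f_floor = N_wall = 41.449 N.
μ_min = f_floor / N_floor = 41.449 / 390 = 0.1063.

μ_min ≈ 0.106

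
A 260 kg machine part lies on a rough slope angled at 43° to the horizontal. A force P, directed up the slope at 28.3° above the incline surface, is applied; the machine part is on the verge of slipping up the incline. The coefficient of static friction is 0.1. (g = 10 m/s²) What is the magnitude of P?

On the verge of sliding up the incline, friction equals μN and acts down the slope.
Perpendicular: N + P sin 28.3° = W cos 43° = 1902 N.
Along incline: P cos 28.3° = W sin 43° + μN  with W sin 43° = 1773 N.
Solving the pair for P and N: P = 2116 N, N = 898.4 N (and f = μN = 89.84 N).

P ≈ 2120 N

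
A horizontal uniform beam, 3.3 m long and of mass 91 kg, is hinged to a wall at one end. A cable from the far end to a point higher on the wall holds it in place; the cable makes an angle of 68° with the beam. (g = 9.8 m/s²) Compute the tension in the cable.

Take torques about the hinge: T sin 68° · 3.3 = 91×9.8×1.65 = 1471.5 N·m.
So T = 1471.5 / (0.9272 × 3.3) = 480.92 N.

T ≈ 481 N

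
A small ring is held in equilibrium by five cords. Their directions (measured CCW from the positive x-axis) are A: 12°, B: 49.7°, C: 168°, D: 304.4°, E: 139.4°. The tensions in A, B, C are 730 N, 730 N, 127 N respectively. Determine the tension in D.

T_D ≈ 4830 N

Resolve: ΣF_x = 730 cos 12° + 730 cos 49.7° + 127 cos 168° + T_D cos 304.4° + T_E cos 139.4° = 0.
        ΣF_y = 730 sin 12° + 730 sin 49.7° + 127 sin 168° + T_D sin 304.4° + T_E sin 139.4° = 0.
The known terms sum to (1062, 734.9) N, so 0.5650 T_D − 0.7593 T_E = -1062 and -0.8251 T_D + 0.6508 T_E = -734.9.
Solving simultaneously: T_D = 4826 N, T_E = 4990 N.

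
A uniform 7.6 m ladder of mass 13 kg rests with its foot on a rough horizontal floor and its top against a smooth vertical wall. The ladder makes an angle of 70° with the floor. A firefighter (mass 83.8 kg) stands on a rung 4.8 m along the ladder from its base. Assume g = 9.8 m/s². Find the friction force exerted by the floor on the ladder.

Torques about the foot: N_wall · 7.6 sin 70° = 13×9.8×3.8 cos 70° + 83.8×9.8×4.8 cos 70° → N_wall = 211.97 N.
ΣF_x = 0: f_floor = N_wall = 211.97 N.

f ≈ 212 N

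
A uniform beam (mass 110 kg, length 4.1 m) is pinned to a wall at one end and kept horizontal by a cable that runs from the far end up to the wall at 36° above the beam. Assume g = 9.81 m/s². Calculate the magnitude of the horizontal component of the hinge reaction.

Take torques about the hinge: T sin 36° · 4.1 = 110×9.81×2.05 = 2212.2 N·m.
So T = 2212.2 / (0.5878 × 4.1) = 917.94 N.
ΣF_x = 0: H_x = T cos 36° = 742.63 N.

H_x ≈ 743 N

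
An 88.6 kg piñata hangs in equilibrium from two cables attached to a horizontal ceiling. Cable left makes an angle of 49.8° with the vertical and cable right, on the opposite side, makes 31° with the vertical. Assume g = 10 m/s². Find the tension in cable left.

T_left ≈ 462 N

Angles from the horizontal: cable left is 90° − 49.8° = 40.2°, cable right is 90° − 31° = 59°.
Weight W = 88.6 × 10 = 886 N acts straight down.
Horizontal: T_left cos 40.2° = T_right cos 59°  →  T_right = 1.483 T_left.
Vertical: T_left sin 40.2° + T_right sin 59° = 886.
Substituting the horizontal relation into the vertical equation gives 1.917 T_left = 886, so T_left = 462.3 N.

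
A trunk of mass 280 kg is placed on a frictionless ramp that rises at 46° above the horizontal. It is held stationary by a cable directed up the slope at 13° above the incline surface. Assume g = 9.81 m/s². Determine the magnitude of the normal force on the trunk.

N ≈ 1450 N

Take axes along and perpendicular to the incline. Weight components: W sin 46° = 1976 N down-slope, W cos 46° = 1908 N into the surface.
Along incline: T cos 13° = W sin 46° → T = 2028 N.
Perpendicular: N = W cos 46° − T sin 13° = 1452 N.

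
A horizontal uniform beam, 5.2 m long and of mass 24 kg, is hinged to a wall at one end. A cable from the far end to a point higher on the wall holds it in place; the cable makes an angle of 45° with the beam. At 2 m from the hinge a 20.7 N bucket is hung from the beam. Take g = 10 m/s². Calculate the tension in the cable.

T ≈ 181 N

Take torques about the hinge: T sin 45° · 5.2 = 24×10×2.6 + 20.7×2 = 665.4 N·m.
So T = 665.4 / (0.7071 × 5.2) = 180.96 N.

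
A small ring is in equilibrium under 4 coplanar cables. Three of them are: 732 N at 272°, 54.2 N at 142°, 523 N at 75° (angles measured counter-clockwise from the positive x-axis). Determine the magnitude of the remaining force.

F ≈ 226 N

Sum the known components: ΣF_x = 118.2 N, ΣF_y = -193 N.
For equilibrium the remaining force must supply (−ΣF_x, −ΣF_y) = (-118.2, 193) N.
Magnitude = √((-118.2)² + (193)²) = 226.3 N; direction = atan2(193, -118.2) = 121.5°.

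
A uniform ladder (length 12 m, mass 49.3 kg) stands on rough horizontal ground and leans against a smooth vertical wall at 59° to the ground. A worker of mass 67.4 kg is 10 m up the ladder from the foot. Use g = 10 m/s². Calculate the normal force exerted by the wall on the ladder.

N_wall ≈ 486 N

Torques about the foot: N_wall · 12 sin 59° = 49.3×10×6 cos 59° + 67.4×10×10 cos 59° → N_wall = 485.6 N.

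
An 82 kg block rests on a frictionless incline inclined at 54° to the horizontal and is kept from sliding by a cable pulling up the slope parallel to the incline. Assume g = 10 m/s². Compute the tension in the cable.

T ≈ 663 N

Take axes along and perpendicular to the incline. Weight components: W sin 54° = 663.4 N down-slope, W cos 54° = 482 N into the surface.
Along incline: T cos 0° = W sin 54° → T = 663.4 N.
Perpendicular: N = W cos 54° − T sin 0° = 482 N.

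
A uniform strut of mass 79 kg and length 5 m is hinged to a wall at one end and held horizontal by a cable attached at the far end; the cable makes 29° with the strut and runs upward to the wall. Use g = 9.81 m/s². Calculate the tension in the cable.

T ≈ 799 N

Take torques about the hinge: T sin 29° · 5 = 79×9.81×2.5 = 1937.5 N·m.
So T = 1937.5 / (0.4848 × 5) = 799.27 N.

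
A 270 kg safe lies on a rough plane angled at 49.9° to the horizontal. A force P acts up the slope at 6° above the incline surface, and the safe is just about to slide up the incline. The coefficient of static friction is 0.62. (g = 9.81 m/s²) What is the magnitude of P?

On the verge of sliding up the incline, friction equals μN and acts down the slope.
Perpendicular: N + P sin 6° = W cos 49.9° = 1706 N.
Along incline: P cos 6° = W sin 49.9° + μN  with W sin 49.9° = 2026 N.
Solving the pair for P and N: P = 2911 N, N = 1402 N (and f = μN = 869.1 N).

P ≈ 2910 N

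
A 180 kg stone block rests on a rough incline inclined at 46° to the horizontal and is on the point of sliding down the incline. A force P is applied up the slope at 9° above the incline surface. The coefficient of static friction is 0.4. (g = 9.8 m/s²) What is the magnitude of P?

On the verge of sliding down the incline, friction equals μN and acts up the slope.
Perpendicular: N + P sin 9° = W cos 46° = 1225 N.
Along incline: P cos 9° + μN = W sin 46° with W sin 46° = 1269 N.
Solving the pair for P and N: P = 841.8 N, N = 1094 N (and f = μN = 437.5 N).

P ≈ 842 N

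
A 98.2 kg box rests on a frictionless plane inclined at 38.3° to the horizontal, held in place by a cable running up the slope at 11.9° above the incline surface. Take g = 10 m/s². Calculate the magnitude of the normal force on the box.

Take axes along and perpendicular to the incline. Weight components: W sin 38.3° = 608.6 N down-slope, W cos 38.3° = 770.7 N into the surface.
Along incline: T cos 11.9° = W sin 38.3° → T = 622 N.
Perpendicular: N = W cos 38.3° − T sin 11.9° = 642.4 N.

N ≈ 642 N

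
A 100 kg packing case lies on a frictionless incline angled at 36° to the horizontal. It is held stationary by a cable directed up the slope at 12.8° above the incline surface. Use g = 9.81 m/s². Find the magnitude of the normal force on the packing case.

Take axes along and perpendicular to the incline. Weight components: W sin 36° = 576.6 N down-slope, W cos 36° = 793.6 N into the surface.
Along incline: T cos 12.8° = W sin 36° → T = 591.3 N.
Perpendicular: N = W cos 36° − T sin 12.8° = 662.6 N.

N ≈ 663 N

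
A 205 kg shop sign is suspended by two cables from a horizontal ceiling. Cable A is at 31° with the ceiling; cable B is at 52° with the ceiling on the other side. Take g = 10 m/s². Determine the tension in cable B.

Weight W = 205 × 10 = 2050 N acts straight down.
Horizontal: T_A cos 31° = T_B cos 52°  →  T_A = 0.7183 T_B.
Vertical: T_A sin 31° + T_B sin 52° = 2050.
Substituting the horizontal relation into the vertical equation gives 1.158 T_B = 2050, so T_B = 1770 N.

T_B ≈ 1770 N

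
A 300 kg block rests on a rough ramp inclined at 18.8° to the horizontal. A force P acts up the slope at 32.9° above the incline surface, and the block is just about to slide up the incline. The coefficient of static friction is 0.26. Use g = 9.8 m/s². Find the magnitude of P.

P ≈ 1700 N

On the verge of sliding up the incline, friction equals μN and acts down the slope.
Perpendicular: N + P sin 32.9° = W cos 18.8° = 2783 N.
Along incline: P cos 32.9° = W sin 18.8° + μN  with W sin 18.8° = 947.5 N.
Solving the pair for P and N: P = 1704 N, N = 1858 N (and f = μN = 483 N).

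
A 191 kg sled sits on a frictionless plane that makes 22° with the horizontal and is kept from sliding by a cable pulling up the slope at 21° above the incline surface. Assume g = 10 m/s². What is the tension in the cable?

T ≈ 766 N

Take axes along and perpendicular to the incline. Weight components: W sin 22° = 715.5 N down-slope, W cos 22° = 1771 N into the surface.
Along incline: T cos 21° = W sin 22° → T = 766.4 N.
Perpendicular: N = W cos 22° − T sin 21° = 1496 N.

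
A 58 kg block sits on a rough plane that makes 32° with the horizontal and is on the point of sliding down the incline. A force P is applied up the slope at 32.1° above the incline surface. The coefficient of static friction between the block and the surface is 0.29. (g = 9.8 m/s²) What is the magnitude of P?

On the verge of sliding down the incline, friction equals μN and acts up the slope.
Perpendicular: N + P sin 32.1° = W cos 32° = 482 N.
Along incline: P cos 32.1° + μN = W sin 32° with W sin 32° = 301.2 N.
Solving the pair for P and N: P = 232.9 N, N = 358.3 N (and f = μN = 103.9 N).

P ≈ 233 N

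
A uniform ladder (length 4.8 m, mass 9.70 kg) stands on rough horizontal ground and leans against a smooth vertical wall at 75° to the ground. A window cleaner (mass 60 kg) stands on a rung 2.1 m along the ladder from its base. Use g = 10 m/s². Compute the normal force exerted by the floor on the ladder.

ΣF_y = 0: N_floor = 9.70×10 + 60×10 = 697 N.

N_floor ≈ 697 N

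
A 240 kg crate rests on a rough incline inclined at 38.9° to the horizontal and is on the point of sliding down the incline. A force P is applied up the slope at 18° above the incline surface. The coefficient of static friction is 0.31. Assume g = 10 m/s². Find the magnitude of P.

On the verge of sliding down the incline, friction equals μN and acts up the slope.
Perpendicular: N + P sin 18° = W cos 38.9° = 1868 N.
Along incline: P cos 18° + μN = W sin 38.9° with W sin 38.9° = 1507 N.
Solving the pair for P and N: P = 1085 N, N = 1532 N (and f = μN = 475.1 N).

P ≈ 1090 N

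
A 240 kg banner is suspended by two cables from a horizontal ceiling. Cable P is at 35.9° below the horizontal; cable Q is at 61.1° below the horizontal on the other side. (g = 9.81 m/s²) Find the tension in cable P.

Weight W = 240 × 9.81 = 2354 N acts straight down.
Horizontal: T_P cos 35.9° = T_Q cos 61.1°  →  T_Q = 1.676 T_P.
Vertical: T_P sin 35.9° + T_Q sin 61.1° = 2354.
Substituting the horizontal relation into the vertical equation gives 2.054 T_P = 2354, so T_P = 1146 N.

T_P ≈ 1150 N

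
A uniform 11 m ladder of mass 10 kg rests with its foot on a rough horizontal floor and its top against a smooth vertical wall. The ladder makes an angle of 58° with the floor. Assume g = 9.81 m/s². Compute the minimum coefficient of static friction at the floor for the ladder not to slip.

ΣF_y = 0: N_floor = 10×9.81 = 98.1 N.
Torques about the foot: N_wall · 11 sin 58° = 10×9.81×5.5 cos 58° → N_wall = 30.65 N.
ΣF_x = 0: f_floor = N_wall = 30.65 N.
μ_min = f_floor / N_floor = 30.65 / 98.1 = 0.3124.

μ_min ≈ 0.312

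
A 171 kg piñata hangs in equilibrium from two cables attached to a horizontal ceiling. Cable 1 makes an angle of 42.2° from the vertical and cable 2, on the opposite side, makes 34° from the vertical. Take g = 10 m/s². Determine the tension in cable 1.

T_1 ≈ 985 N

Angles from the horizontal: cable 1 is 90° − 42.2° = 47.8°, cable 2 is 90° − 34° = 56°.
Weight W = 171 × 10 = 1710 N acts straight down.
Horizontal: T_1 cos 47.8° = T_2 cos 56°  →  T_2 = 1.201 T_1.
Vertical: T_1 sin 47.8° + T_2 sin 56° = 1710.
Substituting the horizontal relation into the vertical equation gives 1.737 T_1 = 1710, so T_1 = 984.6 N.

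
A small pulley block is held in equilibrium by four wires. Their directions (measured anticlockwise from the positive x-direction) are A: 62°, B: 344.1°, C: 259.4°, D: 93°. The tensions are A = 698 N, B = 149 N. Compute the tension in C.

T_C ≈ 2130 N

Resolve: ΣF_x = 698 cos 62° + 149 cos 344.1° + T_C cos 259.4° + T_D cos 93° = 0.
        ΣF_y = 698 sin 62° + 149 sin 344.1° + T_C sin 259.4° + T_D sin 93° = 0.
The known terms sum to (471, 575.5) N, so -0.1840 T_C − 0.0523 T_D = -471 and -0.9829 T_C + 0.9986 T_D = -575.5.
Solving simultaneously: T_C = 2128 N, T_D = 1519 N.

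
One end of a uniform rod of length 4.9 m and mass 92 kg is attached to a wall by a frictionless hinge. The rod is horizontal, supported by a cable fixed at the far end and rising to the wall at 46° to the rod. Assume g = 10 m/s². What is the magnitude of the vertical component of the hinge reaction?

Take torques about the hinge: T sin 46° · 4.9 = 92×10×2.45 = 2254 N·m.
So T = 2254 / (0.7193 × 4.9) = 639.48 N.
ΣF_y = 0: H_y = (92×10) − T sin 46° = 920 − 460 = 460 N.

|H_y| ≈ 460 N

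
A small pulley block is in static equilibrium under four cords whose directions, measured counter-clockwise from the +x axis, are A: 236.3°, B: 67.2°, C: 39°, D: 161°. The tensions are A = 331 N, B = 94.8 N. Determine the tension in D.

T_D ≈ 63.2 N

Resolve: ΣF_x = 331 cos 236.3° + 94.8 cos 67.2° + T_C cos 39° + T_D cos 161° = 0.
        ΣF_y = 331 sin 236.3° + 94.8 sin 67.2° + T_C sin 39° + T_D sin 161° = 0.
The known terms sum to (-146.9, -188) N, so 0.7771 T_C − 0.9455 T_D = 146.9 and 0.6293 T_C + 0.3256 T_D = 188.
Solving simultaneously: T_C = 266 N, T_D = 63.24 N.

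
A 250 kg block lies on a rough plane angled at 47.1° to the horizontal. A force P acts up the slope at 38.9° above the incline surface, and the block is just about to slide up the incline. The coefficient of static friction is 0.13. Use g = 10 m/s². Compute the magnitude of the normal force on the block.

N ≈ 203 N

On the verge of sliding up the incline, friction equals μN and acts down the slope.
Perpendicular: N + P sin 38.9° = W cos 47.1° = 1702 N.
Along incline: P cos 38.9° = W sin 47.1° + μN  with W sin 47.1° = 1831 N.
Solving the pair for P and N: P = 2387 N, N = 202.8 N (and f = μN = 26.37 N).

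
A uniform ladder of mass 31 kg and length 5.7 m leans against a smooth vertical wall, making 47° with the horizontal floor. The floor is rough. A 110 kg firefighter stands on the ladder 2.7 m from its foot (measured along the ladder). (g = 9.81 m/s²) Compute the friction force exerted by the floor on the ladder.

Torques about the foot: N_wall · 5.7 sin 47° = 31×9.81×2.85 cos 47° + 110×9.81×2.7 cos 47° → N_wall = 618.45 N.
ΣF_x = 0: f_floor = N_wall = 618.45 N.

f ≈ 618 N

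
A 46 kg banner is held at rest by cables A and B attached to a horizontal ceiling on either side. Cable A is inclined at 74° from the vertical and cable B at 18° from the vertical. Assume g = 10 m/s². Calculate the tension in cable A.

T_A ≈ 142 N

Angles from the horizontal: cable A is 90° − 74° = 16°, cable B is 90° − 18° = 72°.
Weight W = 46 × 10 = 460 N acts straight down.
Horizontal: T_A cos 16° = T_B cos 72°  →  T_B = 3.111 T_A.
Vertical: T_A sin 16° + T_B sin 72° = 460.
Substituting the horizontal relation into the vertical equation gives 3.234 T_A = 460, so T_A = 142.2 N.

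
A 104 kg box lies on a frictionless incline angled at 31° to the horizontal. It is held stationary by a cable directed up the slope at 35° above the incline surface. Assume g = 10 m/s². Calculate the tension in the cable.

Take axes along and perpendicular to the incline. Weight components: W sin 31° = 535.6 N down-slope, W cos 31° = 891.5 N into the surface.
Along incline: T cos 35° = W sin 31° → T = 653.9 N.
Perpendicular: N = W cos 31° − T sin 35° = 516.4 N.

T ≈ 654 N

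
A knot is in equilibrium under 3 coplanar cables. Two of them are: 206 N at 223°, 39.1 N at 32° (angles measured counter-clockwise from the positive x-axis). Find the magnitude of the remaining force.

Sum the known components: ΣF_x = -117.5 N, ΣF_y = -119.8 N.
For equilibrium the remaining force must supply (−ΣF_x, −ΣF_y) = (117.5, 119.8) N.
Magnitude = √((117.5)² + (119.8)²) = 167.8 N; direction = atan2(119.8, 117.5) = 45.5°.

F ≈ 168 N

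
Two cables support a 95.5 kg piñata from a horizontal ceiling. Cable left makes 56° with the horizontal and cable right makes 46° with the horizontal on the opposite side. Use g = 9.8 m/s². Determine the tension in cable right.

T_right ≈ 535 N

Weight W = 95.5 × 9.8 = 935.9 N acts straight down.
Horizontal: T_left cos 56° = T_right cos 46°  →  T_left = 1.242 T_right.
Vertical: T_left sin 56° + T_right sin 46° = 935.9.
Substituting the horizontal relation into the vertical equation gives 1.749 T_right = 935.9, so T_right = 535 N.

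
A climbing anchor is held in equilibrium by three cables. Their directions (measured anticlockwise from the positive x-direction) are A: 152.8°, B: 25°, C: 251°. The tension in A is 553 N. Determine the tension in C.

Resolve: ΣF_x = 553 cos 152.8° + T_B cos 25° + T_C cos 251° = 0.
        ΣF_y = 553 sin 152.8° + T_B sin 25° + T_C sin 251° = 0.
The known terms sum to (-491.8, 252.8) N, so 0.9063 T_B − 0.3256 T_C = 491.8 and 0.4226 T_B − 0.9455 T_C = -252.8.
Solving simultaneously: T_B = 760.9 N, T_C = 607.4 N.

T_C ≈ 607 N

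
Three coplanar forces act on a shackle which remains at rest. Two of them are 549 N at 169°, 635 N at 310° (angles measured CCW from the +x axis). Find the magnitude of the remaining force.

F ≈ 403 N

Sum the known components: ΣF_x = -130.7 N, ΣF_y = -381.7 N.
For equilibrium the remaining force must supply (−ΣF_x, −ΣF_y) = (130.7, 381.7) N.
Magnitude = √((130.7)² + (381.7)²) = 403.5 N; direction = atan2(381.7, 130.7) = 71.1°.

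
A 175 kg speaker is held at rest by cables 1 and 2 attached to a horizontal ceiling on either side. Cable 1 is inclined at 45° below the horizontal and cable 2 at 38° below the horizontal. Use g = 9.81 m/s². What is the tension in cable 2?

Weight W = 175 × 9.81 = 1717 N acts straight down.
Horizontal: T_1 cos 45° = T_2 cos 38°  →  T_1 = 1.114 T_2.
Vertical: T_1 sin 45° + T_2 sin 38° = 1717.
Substituting the horizontal relation into the vertical equation gives 1.404 T_2 = 1717, so T_2 = 1223 N.

T_2 ≈ 1220 N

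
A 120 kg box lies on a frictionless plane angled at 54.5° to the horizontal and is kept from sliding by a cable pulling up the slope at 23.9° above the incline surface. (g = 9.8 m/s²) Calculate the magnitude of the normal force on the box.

Take axes along and perpendicular to the incline. Weight components: W sin 54.5° = 957.4 N down-slope, W cos 54.5° = 682.9 N into the surface.
Along incline: T cos 23.9° = W sin 54.5° → T = 1047 N.
Perpendicular: N = W cos 54.5° − T sin 23.9° = 258.6 N.

N ≈ 259 N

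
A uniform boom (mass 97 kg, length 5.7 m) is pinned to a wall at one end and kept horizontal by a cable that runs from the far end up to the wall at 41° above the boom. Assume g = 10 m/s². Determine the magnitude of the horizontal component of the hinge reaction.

Take torques about the hinge: T sin 41° · 5.7 = 97×10×2.85 = 2764.5 N·m.
So T = 2764.5 / (0.6561 × 5.7) = 739.26 N.
ΣF_x = 0: H_x = T cos 41° = 557.93 N.

H_x ≈ 558 N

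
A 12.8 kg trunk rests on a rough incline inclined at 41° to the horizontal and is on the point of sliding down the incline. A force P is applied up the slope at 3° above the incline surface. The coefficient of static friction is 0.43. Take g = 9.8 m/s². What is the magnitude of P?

On the verge of sliding down the incline, friction equals μN and acts up the slope.
Perpendicular: N + P sin 3° = W cos 41° = 94.67 N.
Along incline: P cos 3° + μN = W sin 41° with W sin 41° = 82.3 N.
Solving the pair for P and N: P = 42.6 N, N = 92.44 N (and f = μN = 39.75 N).

P ≈ 42.6 N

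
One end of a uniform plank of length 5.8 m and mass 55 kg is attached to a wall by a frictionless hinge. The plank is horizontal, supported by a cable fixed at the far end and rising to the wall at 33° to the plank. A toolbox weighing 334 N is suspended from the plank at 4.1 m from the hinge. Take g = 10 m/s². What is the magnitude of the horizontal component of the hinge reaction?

Take torques about the hinge: T sin 33° · 5.8 = 55×10×2.9 + 334×4.1 = 2964.4 N·m.
So T = 2964.4 / (0.5446 × 5.8) = 938.43 N.
ΣF_x = 0: H_x = T cos 33° = 787.03 N.

H_x ≈ 787 N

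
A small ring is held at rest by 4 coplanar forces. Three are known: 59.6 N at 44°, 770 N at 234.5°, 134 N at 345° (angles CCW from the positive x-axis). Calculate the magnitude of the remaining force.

F ≈ 678 N

Sum the known components: ΣF_x = -274.8 N, ΣF_y = -620.1 N.
For equilibrium the remaining force must supply (−ΣF_x, −ΣF_y) = (274.8, 620.1) N.
Magnitude = √((274.8)² + (620.1)²) = 678.3 N; direction = atan2(620.1, 274.8) = 66.1°.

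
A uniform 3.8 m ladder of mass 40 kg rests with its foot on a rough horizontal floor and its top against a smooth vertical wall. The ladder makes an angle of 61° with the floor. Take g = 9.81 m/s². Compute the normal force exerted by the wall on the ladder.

Torques about the foot: N_wall · 3.8 sin 61° = 40×9.81×1.9 cos 61° → N_wall = 108.76 N.

N_wall ≈ 109 N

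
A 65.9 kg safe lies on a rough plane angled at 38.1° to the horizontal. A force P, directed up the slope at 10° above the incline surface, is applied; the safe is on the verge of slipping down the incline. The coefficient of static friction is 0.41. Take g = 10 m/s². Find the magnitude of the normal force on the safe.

On the verge of sliding down the incline, friction equals μN and acts up the slope.
Perpendicular: N + P sin 10° = W cos 38.1° = 518.6 N.
Along incline: P cos 10° + μN = W sin 38.1° with W sin 38.1° = 406.6 N.
Solving the pair for P and N: P = 212.3 N, N = 481.7 N (and f = μN = 197.5 N).

N ≈ 482 N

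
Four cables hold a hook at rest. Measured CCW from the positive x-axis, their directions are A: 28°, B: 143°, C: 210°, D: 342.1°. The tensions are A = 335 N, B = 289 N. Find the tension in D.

T_D ≈ 343 N

Resolve: ΣF_x = 335 cos 28° + 289 cos 143° + T_C cos 210° + T_D cos 342.1° = 0.
        ΣF_y = 335 sin 28° + 289 sin 143° + T_C sin 210° + T_D sin 342.1° = 0.
The known terms sum to (64.98, 331.2) N, so -0.8660 T_C + 0.9516 T_D = -64.98 and -0.5000 T_C − 0.3074 T_D = -331.2.
Solving simultaneously: T_C = 451.7 N, T_D = 342.8 N.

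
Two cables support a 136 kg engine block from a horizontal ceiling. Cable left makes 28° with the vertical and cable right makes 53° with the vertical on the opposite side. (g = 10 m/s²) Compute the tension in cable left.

T_left ≈ 1100 N

Angles from the horizontal: cable left is 90° − 28° = 62°, cable right is 90° − 53° = 37°.
Weight W = 136 × 10 = 1360 N acts straight down.
Horizontal: T_left cos 62° = T_right cos 37°  →  T_right = 0.5878 T_left.
Vertical: T_left sin 62° + T_right sin 37° = 1360.
Substituting the horizontal relation into the vertical equation gives 1.237 T_left = 1360, so T_left = 1100 N.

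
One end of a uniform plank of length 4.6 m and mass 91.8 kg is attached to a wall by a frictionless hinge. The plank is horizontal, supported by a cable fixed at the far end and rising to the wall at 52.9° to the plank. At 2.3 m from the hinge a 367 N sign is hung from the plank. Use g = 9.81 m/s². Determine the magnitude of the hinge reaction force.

Take torques about the hinge: T sin 52.9° · 4.6 = 91.8×9.81×2.3 + 367×2.3 = 2915.4 N·m.
So T = 2915.4 / (0.7976 × 4.6) = 794.62 N.
ΣF_x = 0: H_x = T cos 52.9° = 479.32 N.
ΣF_y = 0: H_y = (91.8×9.81 + 367) − T sin 52.9° = 1267.6 − 633.78 = 633.78 N.
|H| = √(H_x² + H_y²) = √((479.32)² + (633.78)²) = 794.62 N.

|H| ≈ 795 N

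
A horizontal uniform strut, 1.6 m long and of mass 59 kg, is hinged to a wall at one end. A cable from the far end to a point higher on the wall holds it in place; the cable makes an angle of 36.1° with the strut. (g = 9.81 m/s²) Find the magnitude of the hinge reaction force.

|H| ≈ 491 N

Take torques about the hinge: T sin 36.1° · 1.6 = 59×9.81×0.8 = 463.03 N·m.
So T = 463.03 / (0.5892 × 1.6) = 491.17 N.
ΣF_x = 0: H_x = T cos 36.1° = 396.86 N.
ΣF_y = 0: H_y = (59×9.81) − T sin 36.1° = 578.79 − 289.4 = 289.4 N.
|H| = √(H_x² + H_y²) = √((396.86)² + (289.4)²) = 491.17 N.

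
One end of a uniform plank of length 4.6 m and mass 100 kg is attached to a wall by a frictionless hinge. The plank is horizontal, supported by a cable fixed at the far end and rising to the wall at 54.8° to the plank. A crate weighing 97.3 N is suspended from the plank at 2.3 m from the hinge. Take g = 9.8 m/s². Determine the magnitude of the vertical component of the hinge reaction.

Take torques about the hinge: T sin 54.8° · 4.6 = 100×9.8×2.3 + 97.3×2.3 = 2477.8 N·m.
So T = 2477.8 / (0.8171 × 4.6) = 659.19 N.
ΣF_y = 0: H_y = (100×9.8 + 97.3) − T sin 54.8° = 1077.3 − 538.65 = 538.65 N.

|H_y| ≈ 539 N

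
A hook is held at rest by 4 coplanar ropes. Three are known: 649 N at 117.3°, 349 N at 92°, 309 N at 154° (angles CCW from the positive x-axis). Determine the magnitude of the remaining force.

F ≈ 1210 N

Sum the known components: ΣF_x = -587.6 N, ΣF_y = 1061 N.
For equilibrium the remaining force must supply (−ΣF_x, −ΣF_y) = (587.6, -1061) N.
Magnitude = √((587.6)² + (-1061)²) = 1213 N; direction = atan2(-1061, 587.6) = 299.0°.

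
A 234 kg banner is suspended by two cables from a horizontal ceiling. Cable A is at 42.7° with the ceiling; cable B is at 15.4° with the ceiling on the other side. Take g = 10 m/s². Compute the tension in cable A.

Weight W = 234 × 10 = 2340 N acts straight down.
Horizontal: T_A cos 42.7° = T_B cos 15.4°  →  T_B = 0.7623 T_A.
Vertical: T_A sin 42.7° + T_B sin 15.4° = 2340.
Substituting the horizontal relation into the vertical equation gives 0.8806 T_A = 2340, so T_A = 2657 N.

T_A ≈ 2660 N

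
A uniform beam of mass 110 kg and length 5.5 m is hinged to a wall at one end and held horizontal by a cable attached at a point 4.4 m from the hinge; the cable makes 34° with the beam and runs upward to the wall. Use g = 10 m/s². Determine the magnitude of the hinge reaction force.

|H| ≈ 1100 N

Take torques about the hinge: T sin 34° · 4.4 = 110×10×2.75 = 3025 N·m.
So T = 3025 / (0.5592 × 4.4) = 1229.5 N.
ΣF_x = 0: H_x = T cos 34° = 1019.3 N.
ΣF_y = 0: H_y = (110×10) − T sin 34° = 1100 − 687.5 = 412.5 N.
|H| = √(H_x² + H_y²) = √((1019.3)² + (412.5)²) = 1099.6 N.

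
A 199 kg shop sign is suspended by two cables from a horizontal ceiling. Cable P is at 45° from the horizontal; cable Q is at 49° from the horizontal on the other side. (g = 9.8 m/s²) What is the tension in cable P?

T_P ≈ 1280 N

Weight W = 199 × 9.8 = 1950 N acts straight down.
Horizontal: T_P cos 45° = T_Q cos 49°  →  T_Q = 1.078 T_P.
Vertical: T_P sin 45° + T_Q sin 49° = 1950.
Substituting the horizontal relation into the vertical equation gives 1.521 T_P = 1950, so T_P = 1283 N.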